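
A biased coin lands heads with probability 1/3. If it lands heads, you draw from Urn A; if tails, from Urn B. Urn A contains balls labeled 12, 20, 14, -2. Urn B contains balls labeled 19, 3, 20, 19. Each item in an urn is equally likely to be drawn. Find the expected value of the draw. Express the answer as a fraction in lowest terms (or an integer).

E[X | Urn A] = (12 + 20 + 14 − 2)/4 = 11
E[X | Urn B] = (19 + 3 + 20 + 19)/4 = 61/4
E[X] = (1/3)·11 + (2/3)·61/4 = 83/6

83/6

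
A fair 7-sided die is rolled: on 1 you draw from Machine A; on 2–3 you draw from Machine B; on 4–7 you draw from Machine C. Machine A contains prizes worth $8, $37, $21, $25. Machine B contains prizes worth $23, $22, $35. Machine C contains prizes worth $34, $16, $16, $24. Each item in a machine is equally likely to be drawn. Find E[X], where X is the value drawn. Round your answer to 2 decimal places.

$23.73

E[X | Machine A] = (8 + 37 + 21 + 25)/4 = 91/4
E[X | Machine B] = (23 + 22 + 35)/3 = 80/3
E[X | Machine C] = (34 + 16 + 16 + 24)/4 = 45/2
E[X] = (1/7)·91/4 + (2/7)·80/3 + (4/7)·45/2 = 1993/84 ≈ 23.73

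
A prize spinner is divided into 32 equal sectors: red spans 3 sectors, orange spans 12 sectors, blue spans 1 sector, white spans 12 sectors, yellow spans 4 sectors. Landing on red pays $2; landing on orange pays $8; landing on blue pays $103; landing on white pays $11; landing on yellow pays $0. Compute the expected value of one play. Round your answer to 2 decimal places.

E[payout] = (3/32)·2 + (12/32)·8 + (1/32)·103 + (12/32)·11 + (4/32)·0 = 337/32
≈ $10.53

$10.53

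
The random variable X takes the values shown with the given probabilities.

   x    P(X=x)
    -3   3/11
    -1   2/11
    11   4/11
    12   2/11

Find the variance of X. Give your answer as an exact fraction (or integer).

5562/121

E[X] = (3/11)·(-3) + (2/11)·(-1) + (4/11)·11 + (2/11)·12 = 57/11
E[X²] = (3/11)·9 + (2/11)·1 + (4/11)·121 + (2/11)·144 = 801/11
Var(X) = 801/11 − (57/11)² = 5562/121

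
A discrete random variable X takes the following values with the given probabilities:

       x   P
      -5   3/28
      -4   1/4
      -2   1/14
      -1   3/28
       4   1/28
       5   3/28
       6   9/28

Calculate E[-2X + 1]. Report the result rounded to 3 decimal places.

-0.643

E[-2x+1] = (3/28)·11 + (1/4)·9 + (1/14)·5 + (3/28)·3 + (1/28)·(-7) + (3/28)·(-9) + (9/28)·(-11)
     = -9/14 ≈ -0.643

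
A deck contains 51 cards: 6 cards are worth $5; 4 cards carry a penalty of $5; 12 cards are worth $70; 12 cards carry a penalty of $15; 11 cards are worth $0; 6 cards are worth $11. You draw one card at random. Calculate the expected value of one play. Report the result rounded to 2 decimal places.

$14.43

E[payout] = (6/51)·5 + (4/51)·(-5) + (12/51)·70 + (12/51)·(-15) + (11/51)·0 + (6/51)·11 = 736/51
≈ $14.43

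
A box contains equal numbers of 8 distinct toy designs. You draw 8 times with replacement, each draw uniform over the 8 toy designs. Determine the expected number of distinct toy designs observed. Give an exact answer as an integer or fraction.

Let Xⱼ=1 if type j appears at least once. P(Xⱼ=1) = 1 − ((8−1)/8)^8 = 11012415/16777216.
E[#distinct] = 8·11012415/16777216 = 11012415/2097152.

11012415/2097152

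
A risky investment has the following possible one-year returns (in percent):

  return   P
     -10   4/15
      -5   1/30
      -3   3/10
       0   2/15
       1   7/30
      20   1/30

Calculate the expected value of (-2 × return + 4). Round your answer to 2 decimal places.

E[-2x+4] = (4/15)·24 + (1/30)·14 + (3/10)·10 + (2/15)·4 + (7/30)·2 + (1/30)·(-36)
     = 29/3 ≈ 9.67

9.67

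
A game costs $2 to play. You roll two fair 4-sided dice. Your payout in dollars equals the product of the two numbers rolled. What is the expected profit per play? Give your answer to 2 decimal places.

$4.25

Distribution of the product of the two numbers rolled: 1 w.p. 1/16, 2 w.p. 1/8, 3 w.p. 1/8, 4 w.p. 3/16, 6 w.p. 1/8, 8 w.p. 1/8, …
E[payout] = (1/16)·1 + (1/8)·2 + (1/8)·3 + (3/16)·4 + (1/8)·6 + (1/8)·8 + (1/16)·9 + (1/8)·12 + (1/16)·16 = 25/4
Expected profit = 25/4 − 2 = 17/4 ≈ $4.25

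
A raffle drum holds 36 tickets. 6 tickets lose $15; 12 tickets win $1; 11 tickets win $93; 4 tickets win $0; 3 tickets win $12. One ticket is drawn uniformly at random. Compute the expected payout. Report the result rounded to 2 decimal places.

E[payout] = (6/36)·(-15) + (12/36)·1 + (11/36)·93 + (4/36)·0 + (3/36)·12 = 109/4
≈ $27.25

$27.25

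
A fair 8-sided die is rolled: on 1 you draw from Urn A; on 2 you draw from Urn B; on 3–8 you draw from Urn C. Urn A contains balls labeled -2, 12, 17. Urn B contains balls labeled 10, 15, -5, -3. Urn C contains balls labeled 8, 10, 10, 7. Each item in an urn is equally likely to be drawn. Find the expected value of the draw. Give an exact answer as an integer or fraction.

263/32

E[X | Urn A] = (-2 + 12 + 17)/3 = 9
E[X | Urn B] = (10 + 15 − 5 − 3)/4 = 17/4
E[X | Urn C] = (8 + 10 + 10 + 7)/4 = 35/4
E[X] = (1/8)·9 + (1/8)·17/4 + (3/4)·35/4 = 263/32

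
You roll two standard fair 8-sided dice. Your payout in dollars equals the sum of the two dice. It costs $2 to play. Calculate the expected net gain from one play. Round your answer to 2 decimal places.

Distribution of the sum of the two dice: 2 w.p. 1/64, 3 w.p. 1/32, 4 w.p. 3/64, 5 w.p. 1/16, 6 w.p. 5/64, 7 w.p. 3/32, …
E[payout] = (1/64)·2 + (1/32)·3 + (3/64)·4 + (1/16)·5 + (5/64)·6 + (3/32)·7 + (7/64)·8 + (1/8)·9 + (7/64)·10 + (3/32)·11 + (5/64)·12 + (1/16)·13 + (3/64)·14 + (1/32)·15 + (1/64)·16 = 9
Expected profit = 9 − 2 = 7 ≈ $7.00

$7.00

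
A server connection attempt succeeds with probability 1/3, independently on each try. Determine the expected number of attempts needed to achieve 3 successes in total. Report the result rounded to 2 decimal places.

9.00

By linearity (sum of 3 independent geometric waits), E[trials] = 3/p = 3/(1/3) = 9.
≈ 9.00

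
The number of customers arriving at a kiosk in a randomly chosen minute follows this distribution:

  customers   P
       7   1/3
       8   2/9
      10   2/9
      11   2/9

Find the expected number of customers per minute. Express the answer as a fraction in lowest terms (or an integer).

E[X] = (1/3)·7 + (2/9)·8 + (2/9)·10 + (2/9)·11
     = 79/9

79/9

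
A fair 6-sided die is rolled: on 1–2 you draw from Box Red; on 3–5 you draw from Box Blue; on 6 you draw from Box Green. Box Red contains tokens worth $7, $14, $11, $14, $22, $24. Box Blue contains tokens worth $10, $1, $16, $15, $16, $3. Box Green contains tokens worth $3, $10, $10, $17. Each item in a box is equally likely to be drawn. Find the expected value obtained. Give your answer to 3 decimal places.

E[X | Box Red] = (7 + 14 + 11 + 14 + 22 + 24)/6 = 46/3
E[X | Box Blue] = (10 + 1 + 16 + 15 + 16 + 3)/6 = 61/6
E[X | Box Green] = (3 + 10 + 10 + 17)/4 = 10
E[X] = (1/3)·46/3 + (1/2)·61/6 + (1/6)·10 = 427/36 ≈ 11.861

$11.861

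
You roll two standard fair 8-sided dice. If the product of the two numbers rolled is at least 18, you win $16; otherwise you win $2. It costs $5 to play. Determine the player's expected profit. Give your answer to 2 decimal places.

E[payout] = (17/32)·2 + (15/32)·16 = 137/16
Expected profit = 137/16 − 5 = 57/16 ≈ $3.56

$3.56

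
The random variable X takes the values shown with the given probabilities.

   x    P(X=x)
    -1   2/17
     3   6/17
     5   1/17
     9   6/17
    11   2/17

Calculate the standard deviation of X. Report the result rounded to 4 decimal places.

E[X] = 97/17, E[X²] = 809/17
Var(X) = E[X²] − (E[X])² = 809/17 − 9409/289 = 4344/289
SD(X) = √(4344/289) ≈ 3.8770

3.8770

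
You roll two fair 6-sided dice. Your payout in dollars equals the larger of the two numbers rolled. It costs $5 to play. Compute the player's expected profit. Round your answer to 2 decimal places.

-$0.53

Distribution of the larger of the two numbers rolled: 1 w.p. 1/36, 2 w.p. 1/12, 3 w.p. 5/36, 4 w.p. 7/36, 5 w.p. 1/4, 6 w.p. 11/36
E[payout] = (1/36)·1 + (1/12)·2 + (5/36)·3 + (7/36)·4 + (1/4)·5 + (11/36)·6 = 161/36
Expected profit = 161/36 − 5 = -19/36 ≈ -$0.53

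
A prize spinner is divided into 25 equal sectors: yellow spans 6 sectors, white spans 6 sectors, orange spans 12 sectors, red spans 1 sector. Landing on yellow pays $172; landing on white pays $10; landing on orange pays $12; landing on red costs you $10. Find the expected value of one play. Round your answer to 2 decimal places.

$49.04

E[payout] = (6/25)·172 + (6/25)·10 + (12/25)·12 + (1/25)·(-10) = 1226/25
≈ $49.04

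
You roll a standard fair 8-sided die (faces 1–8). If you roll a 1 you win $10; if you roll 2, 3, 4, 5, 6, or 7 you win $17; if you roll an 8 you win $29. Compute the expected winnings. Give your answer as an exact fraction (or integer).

E[payout] = (1/8)·10 + (3/4)·17 + (1/8)·29 = 141/8

141/8 dollars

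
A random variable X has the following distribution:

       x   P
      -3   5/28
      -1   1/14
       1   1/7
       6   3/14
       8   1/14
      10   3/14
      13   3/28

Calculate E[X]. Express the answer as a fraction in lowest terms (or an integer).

69/14

E[X] = (5/28)·(-3) + (1/14)·(-1) + (1/7)·1 + (3/14)·6 + (1/14)·8 + (3/14)·10 + (3/28)·13
     = 69/14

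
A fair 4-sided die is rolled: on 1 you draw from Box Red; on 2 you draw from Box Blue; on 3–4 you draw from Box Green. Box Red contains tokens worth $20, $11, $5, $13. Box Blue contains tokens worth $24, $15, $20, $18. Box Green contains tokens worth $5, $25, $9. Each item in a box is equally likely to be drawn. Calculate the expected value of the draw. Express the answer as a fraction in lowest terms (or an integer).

115/8 dollars

E[X | Box Red] = (20 + 11 + 5 + 13)/4 = 49/4
E[X | Box Blue] = (24 + 15 + 20 + 18)/4 = 77/4
E[X | Box Green] = (5 + 25 + 9)/3 = 13
E[X] = (1/4)·49/4 + (1/4)·77/4 + (1/2)·13 = 115/8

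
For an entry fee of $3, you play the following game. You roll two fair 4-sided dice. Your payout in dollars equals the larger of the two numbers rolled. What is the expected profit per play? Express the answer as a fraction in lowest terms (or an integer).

Distribution of the larger of the two numbers rolled: 1 w.p. 1/16, 2 w.p. 3/16, 3 w.p. 5/16, 4 w.p. 7/16
E[payout] = (1/16)·1 + (3/16)·2 + (5/16)·3 + (7/16)·4 = 25/8
Expected profit = 25/8 − 3 = 1/8

1/8 dollars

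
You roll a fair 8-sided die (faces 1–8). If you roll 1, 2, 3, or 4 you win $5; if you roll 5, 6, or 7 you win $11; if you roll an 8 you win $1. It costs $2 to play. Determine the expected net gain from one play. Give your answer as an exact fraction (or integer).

E[payout] = (1/8)·1 + (1/2)·5 + (3/8)·11 = 27/4
Expected profit = 27/4 − 2 = 19/4

19/4 dollars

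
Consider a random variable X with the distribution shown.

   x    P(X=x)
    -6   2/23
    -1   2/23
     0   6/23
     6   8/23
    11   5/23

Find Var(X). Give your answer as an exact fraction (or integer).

14320/529

E[X] = (2/23)·(-6) + (2/23)·(-1) + (6/23)·0 + (8/23)·6 + (5/23)·11 = 89/23
E[X²] = (2/23)·36 + (2/23)·1 + (6/23)·0 + (8/23)·36 + (5/23)·121 = 967/23
Var(X) = 967/23 − (89/23)² = 14320/529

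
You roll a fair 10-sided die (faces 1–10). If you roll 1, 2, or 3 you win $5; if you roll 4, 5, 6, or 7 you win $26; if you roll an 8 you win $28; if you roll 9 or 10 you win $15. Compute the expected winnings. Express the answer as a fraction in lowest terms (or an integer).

E[payout] = (3/10)·5 + (1/5)·15 + (2/5)·26 + (1/10)·28 = 177/10

177/10 dollars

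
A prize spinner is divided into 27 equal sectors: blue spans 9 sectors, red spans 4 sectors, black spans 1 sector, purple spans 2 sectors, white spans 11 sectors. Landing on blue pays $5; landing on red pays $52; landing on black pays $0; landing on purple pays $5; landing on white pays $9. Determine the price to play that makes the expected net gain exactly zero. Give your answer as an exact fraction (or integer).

362/27 dollars

E[payout] = (9/27)·5 + (4/27)·52 + (1/27)·0 + (2/27)·5 + (11/27)·9 = 362/27
Fair fee = E[payout] = 362/27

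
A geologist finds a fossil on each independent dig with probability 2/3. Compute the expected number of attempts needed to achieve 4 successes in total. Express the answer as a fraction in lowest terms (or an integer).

6

By linearity (sum of 4 independent geometric waits), E[trials] = 4/p = 4/(2/3) = 6.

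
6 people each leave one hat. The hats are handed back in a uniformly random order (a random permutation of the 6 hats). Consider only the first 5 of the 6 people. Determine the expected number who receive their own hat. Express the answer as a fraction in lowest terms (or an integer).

5/6

Let Xᵢ = 1 if person i gets their own hat. For each i, P(Xᵢ=1) = 1/6.
By linearity of expectation, E[X₁+…+X_5] = 5·(1/6) = 5/6.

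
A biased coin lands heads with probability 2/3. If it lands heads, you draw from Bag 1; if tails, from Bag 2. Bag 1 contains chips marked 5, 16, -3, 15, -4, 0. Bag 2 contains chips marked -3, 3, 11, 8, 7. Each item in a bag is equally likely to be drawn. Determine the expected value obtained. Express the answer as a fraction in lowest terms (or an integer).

223/45

E[X | Bag 1] = (5 + 16 − 3 + 15 − 4 + 0)/6 = 29/6
E[X | Bag 2] = (-3 + 3 + 11 + 8 + 7)/5 = 26/5
E[X] = (2/3)·29/6 + (1/3)·26/5 = 223/45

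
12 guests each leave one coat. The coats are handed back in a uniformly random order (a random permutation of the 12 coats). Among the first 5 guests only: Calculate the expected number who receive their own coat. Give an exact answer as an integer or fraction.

5/12

Let Xᵢ = 1 if person i gets their own coat. For each i, P(Xᵢ=1) = 1/12.
By linearity of expectation, E[X₁+…+X_5] = 5·(1/12) = 5/12.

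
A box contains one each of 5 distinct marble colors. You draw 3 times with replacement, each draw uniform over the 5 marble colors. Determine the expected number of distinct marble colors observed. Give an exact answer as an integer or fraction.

61/25

Let Xⱼ=1 if type j appears at least once. P(Xⱼ=1) = 1 − ((5−1)/5)^3 = 61/125.
E[#distinct] = 5·61/125 = 61/25.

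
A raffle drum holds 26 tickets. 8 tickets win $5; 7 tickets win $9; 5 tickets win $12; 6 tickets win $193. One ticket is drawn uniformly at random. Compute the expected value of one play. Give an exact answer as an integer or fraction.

1321/26 dollars

E[payout] = (8/26)·5 + (7/26)·9 + (5/26)·12 + (6/26)·193 = 1321/26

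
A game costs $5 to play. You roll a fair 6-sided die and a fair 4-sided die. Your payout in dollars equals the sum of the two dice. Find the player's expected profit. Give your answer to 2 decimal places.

$1.00

Distribution of the sum of the two dice: 2 w.p. 1/24, 3 w.p. 1/12, 4 w.p. 1/8, 5 w.p. 1/6, 6 w.p. 1/6, 7 w.p. 1/6, …
E[payout] = (1/24)·2 + (1/12)·3 + (1/8)·4 + (1/6)·5 + (1/6)·6 + (1/6)·7 + (1/8)·8 + (1/12)·9 + (1/24)·10 = 6
Expected profit = 6 − 5 = 1 ≈ $1.00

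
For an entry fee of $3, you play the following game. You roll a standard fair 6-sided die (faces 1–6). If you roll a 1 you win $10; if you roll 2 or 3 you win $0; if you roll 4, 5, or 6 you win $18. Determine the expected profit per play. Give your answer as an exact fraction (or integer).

E[payout] = (1/3)·0 + (1/6)·10 + (1/2)·18 = 32/3
Expected profit = 32/3 − 3 = 23/3

23/3 dollars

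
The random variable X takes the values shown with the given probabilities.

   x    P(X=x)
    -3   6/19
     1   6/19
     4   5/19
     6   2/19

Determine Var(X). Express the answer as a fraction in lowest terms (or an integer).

E[X] = (6/19)·(-3) + (6/19)·1 + (5/19)·4 + (2/19)·6 = 20/19
E[X²] = (6/19)·9 + (6/19)·1 + (5/19)·16 + (2/19)·36 = 212/19
Var(X) = 212/19 − (20/19)² = 3628/361

3628/361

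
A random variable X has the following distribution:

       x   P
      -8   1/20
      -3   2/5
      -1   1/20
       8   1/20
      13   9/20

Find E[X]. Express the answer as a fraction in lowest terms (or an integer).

23/5

E[X] = (1/20)·(-8) + (2/5)·(-3) + (1/20)·(-1) + (1/20)·8 + (9/20)·13
     = 23/5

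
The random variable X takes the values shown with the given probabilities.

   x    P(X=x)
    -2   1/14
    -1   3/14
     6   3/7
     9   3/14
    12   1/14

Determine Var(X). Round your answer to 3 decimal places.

18.571

E[X] = (1/14)·(-2) + (3/14)·(-1) + (3/7)·6 + (3/14)·9 + (1/14)·12 = 5
E[X²] = (1/14)·4 + (3/14)·1 + (3/7)·36 + (3/14)·81 + (1/14)·144 = 305/7
Var(X) = 305/7 − (5)² = 130/7 ≈ 18.571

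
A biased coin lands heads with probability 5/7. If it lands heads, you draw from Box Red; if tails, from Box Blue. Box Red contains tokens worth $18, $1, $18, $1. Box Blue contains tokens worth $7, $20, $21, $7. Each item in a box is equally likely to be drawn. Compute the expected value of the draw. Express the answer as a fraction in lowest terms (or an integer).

E[X | Box Red] = (18 + 1 + 18 + 1)/4 = 19/2
E[X | Box Blue] = (7 + 20 + 21 + 7)/4 = 55/4
E[X] = (5/7)·19/2 + (2/7)·55/4 = 75/7

75/7 dollars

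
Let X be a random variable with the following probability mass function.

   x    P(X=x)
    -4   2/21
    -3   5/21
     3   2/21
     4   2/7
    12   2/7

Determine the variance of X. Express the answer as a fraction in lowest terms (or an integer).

E[X] = (2/21)·(-4) + (5/21)·(-3) + (2/21)·3 + (2/7)·4 + (2/7)·12 = 79/21
E[X²] = (2/21)·16 + (5/21)·9 + (2/21)·9 + (2/7)·16 + (2/7)·144 = 1055/21
Var(X) = 1055/21 − (79/21)² = 15914/441

15914/441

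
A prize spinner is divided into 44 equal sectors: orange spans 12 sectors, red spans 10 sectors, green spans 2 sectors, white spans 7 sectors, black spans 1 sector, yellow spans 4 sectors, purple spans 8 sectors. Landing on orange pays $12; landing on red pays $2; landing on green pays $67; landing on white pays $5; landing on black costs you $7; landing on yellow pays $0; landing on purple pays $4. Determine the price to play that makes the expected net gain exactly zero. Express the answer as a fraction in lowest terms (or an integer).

E[payout] = (12/44)·12 + (10/44)·2 + (2/44)·67 + (7/44)·5 + (1/44)·(-7) + (4/44)·0 + (8/44)·4 = 179/22
Fair fee = E[payout] = 179/22

179/22 dollars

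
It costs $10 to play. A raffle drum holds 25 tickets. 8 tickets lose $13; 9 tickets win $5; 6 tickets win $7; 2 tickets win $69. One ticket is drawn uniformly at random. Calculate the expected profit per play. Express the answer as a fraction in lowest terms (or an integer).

-129/25 dollars

E[payout] = (8/25)·(-13) + (9/25)·5 + (6/25)·7 + (2/25)·69 = 121/25
Expected profit = 121/25 − 10 = -129/25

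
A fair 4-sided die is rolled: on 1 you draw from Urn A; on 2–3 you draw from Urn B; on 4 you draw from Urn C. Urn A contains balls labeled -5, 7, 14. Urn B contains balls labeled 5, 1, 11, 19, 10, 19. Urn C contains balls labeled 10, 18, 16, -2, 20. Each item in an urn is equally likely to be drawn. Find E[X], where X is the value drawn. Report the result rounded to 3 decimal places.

E[X | Urn A] = (-5 + 7 + 14)/3 = 16/3
E[X | Urn B] = (5 + 1 + 11 + 19 + 10 + 19)/6 = 65/6
E[X | Urn C] = (10 + 18 + 16 − 2 + 20)/5 = 62/5
E[X] = (1/4)·16/3 + (1/2)·65/6 + (1/4)·62/5 = 197/20 ≈ 9.850

9.850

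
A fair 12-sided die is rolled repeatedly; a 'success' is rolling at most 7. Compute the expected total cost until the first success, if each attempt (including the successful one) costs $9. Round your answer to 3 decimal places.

E[#attempts] = 1/p = 12/7; E[cost] = 9·12/7 = 108/7.
≈ 15.429

$15.429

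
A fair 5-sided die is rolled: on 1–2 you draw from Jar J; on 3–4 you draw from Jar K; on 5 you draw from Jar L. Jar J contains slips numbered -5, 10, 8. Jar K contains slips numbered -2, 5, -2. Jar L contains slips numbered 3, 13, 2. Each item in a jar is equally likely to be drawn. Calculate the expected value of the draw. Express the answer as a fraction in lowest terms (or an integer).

46/15

E[X | Jar J] = (-5 + 10 + 8)/3 = 13/3
E[X | Jar K] = (-2 + 5 − 2)/3 = 1/3
E[X | Jar L] = (3 + 13 + 2)/3 = 6
E[X] = (2/5)·13/3 + (2/5)·1/3 + (1/5)·6 = 46/15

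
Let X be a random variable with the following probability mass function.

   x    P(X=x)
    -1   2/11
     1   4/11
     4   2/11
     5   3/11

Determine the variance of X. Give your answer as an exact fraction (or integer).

618/121

E[X] = (2/11)·(-1) + (4/11)·1 + (2/11)·4 + (3/11)·5 = 25/11
E[X²] = (2/11)·1 + (4/11)·1 + (2/11)·16 + (3/11)·25 = 113/11
Var(X) = 113/11 − (25/11)² = 618/121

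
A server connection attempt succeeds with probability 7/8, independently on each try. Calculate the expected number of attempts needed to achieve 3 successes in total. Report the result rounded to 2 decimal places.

3.43

By linearity (sum of 3 independent geometric waits), E[trials] = 3/p = 3/(7/8) = 24/7.
≈ 3.43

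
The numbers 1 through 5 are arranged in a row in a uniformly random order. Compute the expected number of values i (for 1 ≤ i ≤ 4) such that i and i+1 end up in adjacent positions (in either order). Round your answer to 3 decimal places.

1.600

For each i ∈ {1,…,4}, let Xᵢ = 1 if i and i+1 are adjacent. P(Xᵢ=1) = 2·(5−1)!/5! = 2/5.
By linearity, E[ΣXᵢ] = (4)·(2/5) = 8/5.
≈ 1.600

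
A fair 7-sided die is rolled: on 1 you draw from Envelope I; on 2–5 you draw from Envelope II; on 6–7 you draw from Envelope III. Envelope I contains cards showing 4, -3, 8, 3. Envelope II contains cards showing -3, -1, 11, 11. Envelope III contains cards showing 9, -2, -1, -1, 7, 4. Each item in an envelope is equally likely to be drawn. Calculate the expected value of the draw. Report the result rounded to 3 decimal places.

E[X | Envelope I] = (4 − 3 + 8 + 3)/4 = 3
E[X | Envelope II] = (-3 − 1 + 11 + 11)/4 = 9/2
E[X | Envelope III] = (9 − 2 − 1 − 1 + 7 + 4)/6 = 8/3
E[X] = (1/7)·3 + (4/7)·9/2 + (2/7)·8/3 = 79/21 ≈ 3.762

3.762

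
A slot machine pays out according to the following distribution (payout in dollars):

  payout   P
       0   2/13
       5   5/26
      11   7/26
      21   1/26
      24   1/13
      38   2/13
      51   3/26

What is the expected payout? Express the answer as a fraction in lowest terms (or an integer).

E[X] = (2/13)·0 + (5/26)·5 + (7/26)·11 + (1/26)·21 + (1/13)·24 + (2/13)·38 + (3/26)·51
     = 238/13

238/13 dollars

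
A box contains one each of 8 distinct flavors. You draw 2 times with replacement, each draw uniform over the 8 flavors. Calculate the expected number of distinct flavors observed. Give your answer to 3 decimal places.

1.875

Let Xⱼ=1 if type j appears at least once. P(Xⱼ=1) = 1 − ((8−1)/8)^2 = 15/64.
E[#distinct] = 8·15/64 = 15/8.
≈ 1.875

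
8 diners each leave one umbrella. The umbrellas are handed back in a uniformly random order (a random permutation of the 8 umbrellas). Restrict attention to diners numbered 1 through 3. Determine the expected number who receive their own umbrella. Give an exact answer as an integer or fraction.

3/8

Let Xᵢ = 1 if person i gets their own umbrella. For each i, P(Xᵢ=1) = 1/8.
By linearity of expectation, E[X₁+…+X_3] = 3·(1/8) = 3/8.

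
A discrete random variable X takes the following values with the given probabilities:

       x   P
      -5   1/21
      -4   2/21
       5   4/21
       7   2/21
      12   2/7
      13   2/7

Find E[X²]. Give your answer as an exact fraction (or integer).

711/7

E[X²] = (1/21)·25 + (2/21)·16 + (4/21)·25 + (2/21)·49 + (2/7)·144 + (2/7)·169
     = 711/7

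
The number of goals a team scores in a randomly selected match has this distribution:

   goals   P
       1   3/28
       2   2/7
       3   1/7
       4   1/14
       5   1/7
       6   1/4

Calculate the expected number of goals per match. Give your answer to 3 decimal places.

E[X] = (3/28)·1 + (2/7)·2 + (1/7)·3 + (1/14)·4 + (1/7)·5 + (1/4)·6
     = 101/28 ≈ 3.607

3.607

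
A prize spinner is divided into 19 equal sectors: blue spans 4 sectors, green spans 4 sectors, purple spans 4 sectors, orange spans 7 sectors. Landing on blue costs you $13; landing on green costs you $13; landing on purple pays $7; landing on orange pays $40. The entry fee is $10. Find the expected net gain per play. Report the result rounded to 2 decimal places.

E[payout] = (4/19)·(-13) + (4/19)·(-13) + (4/19)·7 + (7/19)·40 = 204/19
Expected profit = 204/19 − 10 = 14/19 ≈ $0.74

$0.74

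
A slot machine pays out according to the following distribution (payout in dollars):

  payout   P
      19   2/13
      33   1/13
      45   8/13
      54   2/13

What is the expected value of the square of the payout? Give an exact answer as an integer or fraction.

23843/13

E[X²] = (2/13)·361 + (1/13)·1089 + (8/13)·2025 + (2/13)·2916
     = 23843/13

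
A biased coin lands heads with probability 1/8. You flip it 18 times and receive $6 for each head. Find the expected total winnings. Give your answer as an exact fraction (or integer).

E[#heads] = 18·1/8 = 9/4 (linearity over flips).
E[winnings] = 6·9/4 = 27/2.

27/2 dollars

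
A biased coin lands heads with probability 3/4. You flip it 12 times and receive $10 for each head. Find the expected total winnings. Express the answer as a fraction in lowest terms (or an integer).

$90

E[#heads] = 12·3/4 = 9 (linearity over flips).
E[winnings] = 10·9 = 90.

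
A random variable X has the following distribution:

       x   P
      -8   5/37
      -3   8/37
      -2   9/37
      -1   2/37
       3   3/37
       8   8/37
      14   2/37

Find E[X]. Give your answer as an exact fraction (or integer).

17/37

E[X] = (5/37)·(-8) + (8/37)·(-3) + (9/37)·(-2) + (2/37)·(-1) + (3/37)·3 + (8/37)·8 + (2/37)·14
     = 17/37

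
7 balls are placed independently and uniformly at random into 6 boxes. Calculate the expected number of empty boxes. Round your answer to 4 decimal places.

Let Xⱼ=1 if box j is empty. P(Xⱼ=1) = ((6-1)/6)^7 = 78125/279936.
By linearity, E[#empty] = 6·78125/279936 = 78125/46656.
≈ 1.6745

1.6745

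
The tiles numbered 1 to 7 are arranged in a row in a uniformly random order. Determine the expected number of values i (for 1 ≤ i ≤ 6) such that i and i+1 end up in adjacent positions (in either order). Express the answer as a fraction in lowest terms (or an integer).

12/7

For each i ∈ {1,…,6}, let Xᵢ = 1 if i and i+1 are adjacent. P(Xᵢ=1) = 2·(7−1)!/7! = 2/7.
By linearity, E[ΣXᵢ] = (6)·(2/7) = 12/7.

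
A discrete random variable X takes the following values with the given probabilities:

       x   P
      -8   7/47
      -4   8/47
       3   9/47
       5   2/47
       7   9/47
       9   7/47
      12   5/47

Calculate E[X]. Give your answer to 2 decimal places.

2.87

E[X] = (7/47)·(-8) + (8/47)·(-4) + (9/47)·3 + (2/47)·5 + (9/47)·7 + (7/47)·9 + (5/47)·12
     = 135/47 ≈ 2.87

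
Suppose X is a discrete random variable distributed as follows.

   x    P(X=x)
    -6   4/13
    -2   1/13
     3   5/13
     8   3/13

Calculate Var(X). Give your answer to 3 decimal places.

E[X] = (4/13)·(-6) + (1/13)·(-2) + (5/13)·3 + (3/13)·8 = 1
E[X²] = (4/13)·36 + (1/13)·4 + (5/13)·9 + (3/13)·64 = 385/13
Var(X) = 385/13 − (1)² = 372/13 ≈ 28.615

28.615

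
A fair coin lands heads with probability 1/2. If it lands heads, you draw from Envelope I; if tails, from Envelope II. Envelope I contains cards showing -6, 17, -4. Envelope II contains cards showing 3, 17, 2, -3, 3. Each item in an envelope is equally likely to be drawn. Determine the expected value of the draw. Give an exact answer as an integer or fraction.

E[X | Envelope I] = (-6 + 17 − 4)/3 = 7/3
E[X | Envelope II] = (3 + 17 + 2 − 3 + 3)/5 = 22/5
E[X] = (1/2)·7/3 + (1/2)·22/5 = 101/30

101/30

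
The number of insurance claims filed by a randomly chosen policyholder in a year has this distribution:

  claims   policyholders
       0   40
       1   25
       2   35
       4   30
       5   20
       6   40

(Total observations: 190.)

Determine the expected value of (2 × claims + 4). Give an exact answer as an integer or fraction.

187/19

Total = 190, so P(claims=0) = 40/190, etc.
E[2x+4] = (4/19)·4 + (5/38)·6 + (7/38)·8 + (3/19)·12 + (2/19)·14 + (4/19)·16
     = 187/19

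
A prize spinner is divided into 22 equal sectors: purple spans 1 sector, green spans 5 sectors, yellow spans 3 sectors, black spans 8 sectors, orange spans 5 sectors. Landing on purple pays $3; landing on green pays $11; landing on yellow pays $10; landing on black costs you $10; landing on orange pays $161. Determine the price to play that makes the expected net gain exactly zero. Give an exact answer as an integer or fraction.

813/22 dollars

E[payout] = (1/22)·3 + (5/22)·11 + (3/22)·10 + (8/22)·(-10) + (5/22)·161 = 813/22
Fair fee = E[payout] = 813/22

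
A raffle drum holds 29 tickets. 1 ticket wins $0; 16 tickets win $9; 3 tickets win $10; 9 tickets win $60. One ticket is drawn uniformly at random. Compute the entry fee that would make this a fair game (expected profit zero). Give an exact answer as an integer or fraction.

E[payout] = (1/29)·0 + (16/29)·9 + (3/29)·10 + (9/29)·60 = 714/29
Fair fee = E[payout] = 714/29

714/29 dollars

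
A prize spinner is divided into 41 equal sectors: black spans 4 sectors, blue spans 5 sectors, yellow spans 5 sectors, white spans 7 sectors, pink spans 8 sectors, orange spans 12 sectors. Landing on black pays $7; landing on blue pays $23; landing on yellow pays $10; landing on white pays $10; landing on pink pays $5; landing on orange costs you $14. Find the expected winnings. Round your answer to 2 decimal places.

E[payout] = (4/41)·7 + (5/41)·23 + (5/41)·10 + (7/41)·10 + (8/41)·5 + (12/41)·(-14) = 135/41
≈ $3.29

$3.29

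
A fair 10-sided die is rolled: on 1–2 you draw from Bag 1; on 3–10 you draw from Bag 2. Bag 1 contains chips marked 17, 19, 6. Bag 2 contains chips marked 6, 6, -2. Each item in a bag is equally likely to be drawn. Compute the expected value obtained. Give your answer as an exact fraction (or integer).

82/15

E[X | Bag 1] = (17 + 19 + 6)/3 = 14
E[X | Bag 2] = (6 + 6 − 2)/3 = 10/3
E[X] = (1/5)·14 + (4/5)·10/3 = 82/15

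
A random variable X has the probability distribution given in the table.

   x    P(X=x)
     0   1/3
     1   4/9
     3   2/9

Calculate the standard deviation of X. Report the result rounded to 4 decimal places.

E[X] = 10/9, E[X²] = 22/9
Var(X) = E[X²] − (E[X])² = 22/9 − 100/81 = 98/81
SD(X) = √(98/81) ≈ 1.0999

1.0999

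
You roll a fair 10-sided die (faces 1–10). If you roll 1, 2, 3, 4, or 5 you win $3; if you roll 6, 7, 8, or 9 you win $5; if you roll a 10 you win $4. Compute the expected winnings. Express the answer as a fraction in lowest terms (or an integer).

39/10 dollars

E[payout] = (1/2)·3 + (1/10)·4 + (2/5)·5 = 39/10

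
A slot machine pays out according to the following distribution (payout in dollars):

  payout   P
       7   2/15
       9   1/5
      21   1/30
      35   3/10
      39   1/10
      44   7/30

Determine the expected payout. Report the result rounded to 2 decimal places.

E[X] = (2/15)·7 + (1/5)·9 + (1/30)·21 + (3/10)·35 + (1/10)·39 + (7/30)·44
     = 281/10 ≈ 28.10

$28.10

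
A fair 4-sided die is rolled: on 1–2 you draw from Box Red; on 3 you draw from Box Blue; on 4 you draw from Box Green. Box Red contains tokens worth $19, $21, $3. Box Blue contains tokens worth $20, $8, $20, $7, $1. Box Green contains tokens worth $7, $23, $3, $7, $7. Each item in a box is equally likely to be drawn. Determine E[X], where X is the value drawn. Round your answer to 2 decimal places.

E[X | Box Red] = (19 + 21 + 3)/3 = 43/3
E[X | Box Blue] = (20 + 8 + 20 + 7 + 1)/5 = 56/5
E[X | Box Green] = (7 + 23 + 3 + 7 + 7)/5 = 47/5
E[X] = (1/2)·43/3 + (1/4)·56/5 + (1/4)·47/5 = 739/60 ≈ 12.32

$12.32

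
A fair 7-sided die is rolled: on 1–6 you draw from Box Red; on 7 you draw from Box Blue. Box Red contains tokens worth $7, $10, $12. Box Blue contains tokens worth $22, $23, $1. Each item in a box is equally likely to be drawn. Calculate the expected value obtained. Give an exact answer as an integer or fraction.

E[X | Box Red] = (7 + 10 + 12)/3 = 29/3
E[X | Box Blue] = (22 + 23 + 1)/3 = 46/3
E[X] = (6/7)·29/3 + (1/7)·46/3 = 220/21

220/21 dollars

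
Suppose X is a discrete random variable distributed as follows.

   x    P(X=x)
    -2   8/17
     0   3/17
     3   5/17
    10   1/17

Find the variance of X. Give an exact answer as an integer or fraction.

E[X] = (8/17)·(-2) + (3/17)·0 + (5/17)·3 + (1/17)·10 = 9/17
E[X²] = (8/17)·4 + (3/17)·0 + (5/17)·9 + (1/17)·100 = 177/17
Var(X) = 177/17 − (9/17)² = 2928/289

2928/289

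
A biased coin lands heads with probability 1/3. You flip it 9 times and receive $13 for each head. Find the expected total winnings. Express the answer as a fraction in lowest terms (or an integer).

$39

E[#heads] = 9·1/3 = 3 (linearity over flips).
E[winnings] = 13·3 = 39.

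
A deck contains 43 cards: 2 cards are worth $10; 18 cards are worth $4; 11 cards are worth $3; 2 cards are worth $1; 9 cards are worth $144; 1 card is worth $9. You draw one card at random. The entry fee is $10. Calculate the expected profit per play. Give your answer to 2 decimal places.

$23.30

E[payout] = (2/43)·10 + (18/43)·4 + (11/43)·3 + (2/43)·1 + (9/43)·144 + (1/43)·9 = 1432/43
Expected profit = 1432/43 − 10 = 1002/43 ≈ $23.30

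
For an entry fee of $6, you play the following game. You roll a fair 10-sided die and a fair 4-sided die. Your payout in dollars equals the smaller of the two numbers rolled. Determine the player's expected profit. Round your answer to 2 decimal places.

-$3.75

Distribution of the smaller of the two numbers rolled: 1 w.p. 13/40, 2 w.p. 11/40, 3 w.p. 9/40, 4 w.p. 7/40
E[payout] = (13/40)·1 + (11/40)·2 + (9/40)·3 + (7/40)·4 = 9/4
Expected profit = 9/4 − 6 = -15/4 ≈ -$3.75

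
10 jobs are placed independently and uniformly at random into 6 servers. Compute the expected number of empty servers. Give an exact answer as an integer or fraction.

Let Xⱼ=1 if server j is empty. P(Xⱼ=1) = ((6-1)/6)^10 = 9765625/60466176.
By linearity, E[#empty] = 6·9765625/60466176 = 9765625/10077696.

9765625/10077696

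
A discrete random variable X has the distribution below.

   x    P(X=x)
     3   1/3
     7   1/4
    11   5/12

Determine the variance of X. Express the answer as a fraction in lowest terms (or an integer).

107/9

E[X] = (1/3)·3 + (1/4)·7 + (5/12)·11 = 22/3
E[X²] = (1/3)·9 + (1/4)·49 + (5/12)·121 = 197/3
Var(X) = 197/3 − (22/3)² = 107/9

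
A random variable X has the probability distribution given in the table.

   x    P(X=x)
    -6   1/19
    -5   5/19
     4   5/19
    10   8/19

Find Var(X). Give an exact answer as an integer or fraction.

E[X] = (1/19)·(-6) + (5/19)·(-5) + (5/19)·4 + (8/19)·10 = 69/19
E[X²] = (1/19)·36 + (5/19)·25 + (5/19)·16 + (8/19)·100 = 1041/19
Var(X) = 1041/19 − (69/19)² = 15018/361

15018/361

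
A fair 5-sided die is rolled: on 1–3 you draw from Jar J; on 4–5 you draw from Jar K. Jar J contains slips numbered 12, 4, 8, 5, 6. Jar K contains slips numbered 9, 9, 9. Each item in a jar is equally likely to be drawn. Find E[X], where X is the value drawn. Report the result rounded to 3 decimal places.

E[X | Jar J] = (12 + 4 + 8 + 5 + 6)/5 = 7
E[X | Jar K] = (9 + 9 + 9)/3 = 9
E[X] = (3/5)·7 + (2/5)·9 = 39/5 ≈ 7.800

7.800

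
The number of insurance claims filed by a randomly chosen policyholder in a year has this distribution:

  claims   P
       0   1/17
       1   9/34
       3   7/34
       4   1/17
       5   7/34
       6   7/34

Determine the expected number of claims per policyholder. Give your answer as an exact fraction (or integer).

115/34

E[X] = (1/17)·0 + (9/34)·1 + (7/34)·3 + (1/17)·4 + (7/34)·5 + (7/34)·6
     = 115/34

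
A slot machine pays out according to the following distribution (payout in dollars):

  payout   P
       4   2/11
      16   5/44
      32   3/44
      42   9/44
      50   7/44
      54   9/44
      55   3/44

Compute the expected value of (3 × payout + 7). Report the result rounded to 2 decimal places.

115.20

E[3x+7] = (2/11)·19 + (5/44)·55 + (3/44)·103 + (9/44)·133 + (7/44)·157 + (9/44)·169 + (3/44)·172
     = 5069/44 ≈ 115.20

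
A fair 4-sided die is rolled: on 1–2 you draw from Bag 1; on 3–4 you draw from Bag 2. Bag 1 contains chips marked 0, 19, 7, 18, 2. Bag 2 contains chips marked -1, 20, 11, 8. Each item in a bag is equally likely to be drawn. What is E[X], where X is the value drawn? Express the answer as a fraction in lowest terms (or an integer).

E[X | Bag 1] = (0 + 19 + 7 + 18 + 2)/5 = 46/5
E[X | Bag 2] = (-1 + 20 + 11 + 8)/4 = 19/2
E[X] = (1/2)·46/5 + (1/2)·19/2 = 187/20

187/20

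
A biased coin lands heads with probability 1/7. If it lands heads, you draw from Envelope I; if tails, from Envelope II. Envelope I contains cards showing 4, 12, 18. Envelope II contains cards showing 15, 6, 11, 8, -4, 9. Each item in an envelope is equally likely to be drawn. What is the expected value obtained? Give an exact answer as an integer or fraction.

E[X | Envelope I] = (4 + 12 + 18)/3 = 34/3
E[X | Envelope II] = (15 + 6 + 11 + 8 − 4 + 9)/6 = 15/2
E[X] = (1/7)·34/3 + (6/7)·15/2 = 169/21

169/21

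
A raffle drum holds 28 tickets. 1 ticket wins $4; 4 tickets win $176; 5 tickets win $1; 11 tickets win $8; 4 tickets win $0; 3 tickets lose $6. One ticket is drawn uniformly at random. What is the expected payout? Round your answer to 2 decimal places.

E[payout] = (1/28)·4 + (4/28)·176 + (5/28)·1 + (11/28)·8 + (4/28)·0 + (3/28)·(-6) = 783/28
≈ $27.96

$27.96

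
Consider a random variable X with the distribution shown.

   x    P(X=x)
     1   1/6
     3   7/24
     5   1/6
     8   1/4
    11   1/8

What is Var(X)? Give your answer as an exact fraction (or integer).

505/48

E[X] = (1/6)·1 + (7/24)·3 + (1/6)·5 + (1/4)·8 + (1/8)·11 = 21/4
E[X²] = (1/6)·1 + (7/24)·9 + (1/6)·25 + (1/4)·64 + (1/8)·121 = 457/12
Var(X) = 457/12 − (21/4)² = 505/48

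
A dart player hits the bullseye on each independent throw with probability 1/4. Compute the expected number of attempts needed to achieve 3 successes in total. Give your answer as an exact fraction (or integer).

12

By linearity (sum of 3 independent geometric waits), E[trials] = 3/p = 3/(1/4) = 12.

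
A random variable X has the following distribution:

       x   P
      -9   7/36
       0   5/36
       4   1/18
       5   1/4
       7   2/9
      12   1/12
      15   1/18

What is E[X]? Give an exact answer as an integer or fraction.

E[X] = (7/36)·(-9) + (5/36)·0 + (1/18)·4 + (1/4)·5 + (2/9)·7 + (1/12)·12 + (1/18)·15
     = 28/9

28/9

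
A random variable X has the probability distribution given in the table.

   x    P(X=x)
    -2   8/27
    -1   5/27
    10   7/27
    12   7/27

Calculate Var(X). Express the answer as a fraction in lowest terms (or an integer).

E[X] = (8/27)·(-2) + (5/27)·(-1) + (7/27)·10 + (7/27)·12 = 133/27
E[X²] = (8/27)·4 + (5/27)·1 + (7/27)·100 + (7/27)·144 = 1745/27
Var(X) = 1745/27 − (133/27)² = 29426/729

29426/729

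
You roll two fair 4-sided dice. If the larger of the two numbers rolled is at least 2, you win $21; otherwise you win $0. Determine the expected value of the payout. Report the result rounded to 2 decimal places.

$19.69

E[payout] = (1/16)·0 + (15/16)·21 = 315/16
≈ $19.69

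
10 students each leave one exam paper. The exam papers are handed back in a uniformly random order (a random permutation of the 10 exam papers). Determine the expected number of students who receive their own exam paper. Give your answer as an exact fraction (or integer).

1

Let Xᵢ = 1 if person i gets their own exam paper. For each i, P(Xᵢ=1) = 1/10.
By linearity of expectation, E[X₁+…+X_10] = 10·(1/10) = 1.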